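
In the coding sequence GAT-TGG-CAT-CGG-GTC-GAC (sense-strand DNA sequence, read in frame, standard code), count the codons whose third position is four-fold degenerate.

2

Codon 1 GAT (Asp): third position 2-fold.
Codon 2 TGG (Trp): third position 1-fold.
Codon 3 CAT (His): third position 2-fold.
Codon 4 CGG (Arg): third position 4-fold.
Codon 5 GTC (Val): third position 4-fold.
Codon 6 GAC (Asp): third position 2-fold.
Four-fold degenerate third positions: 2.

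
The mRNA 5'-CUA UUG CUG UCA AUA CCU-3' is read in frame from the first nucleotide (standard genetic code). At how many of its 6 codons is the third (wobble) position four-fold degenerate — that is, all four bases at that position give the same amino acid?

Codon 1 CUA (Leu): third position 4-fold.
Codon 2 UUG (Leu): third position 2-fold.
Codon 3 CUG (Leu): third position 4-fold.
Codon 4 UCA (Ser): third position 4-fold.
Codon 5 AUA (Ile): third position 3-fold.
Codon 6 CCU (Pro): third position 4-fold.
Four-fold degenerate third positions: 4.

4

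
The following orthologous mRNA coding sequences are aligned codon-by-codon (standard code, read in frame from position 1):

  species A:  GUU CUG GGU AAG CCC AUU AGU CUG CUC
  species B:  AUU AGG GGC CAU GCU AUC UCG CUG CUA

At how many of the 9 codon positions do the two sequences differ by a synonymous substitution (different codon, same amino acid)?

Codon 1: GUU Val / AUU Ile — nonsynonymous.
Codon 2: CUG Leu / AGG Arg — nonsynonymous.
Codon 3: GGU Gly / GGC Gly — synonymous.
Codon 4: AAG Lys / CAU His — nonsynonymous.
Codon 5: CCC Pro / GCU Ala — nonsynonymous.
Codon 6: AUU Ile / AUC Ile — synonymous.
Codon 7: AGU Ser / UCG Ser — synonymous.
Codon 8: CUG Leu / CUG Leu — identical.
Codon 9: CUC Leu / CUA Leu — synonymous.
Synonymous differences: 4.

4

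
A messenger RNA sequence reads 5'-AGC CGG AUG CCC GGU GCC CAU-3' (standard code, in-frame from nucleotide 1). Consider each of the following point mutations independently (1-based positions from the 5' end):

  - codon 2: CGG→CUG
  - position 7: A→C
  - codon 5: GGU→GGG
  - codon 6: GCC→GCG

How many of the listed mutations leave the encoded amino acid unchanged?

Codon 2: CGG (Arg) → CUG (Leu) — missense.
Codon 3: AUG (Met) → CUG (Leu) — missense.
Codon 5: GGU (Gly) → GGG (Gly) — synonymous.
Codon 6: GCC (Ala) → GCG (Ala) — synonymous.
Synonymous: 2 of 4.

2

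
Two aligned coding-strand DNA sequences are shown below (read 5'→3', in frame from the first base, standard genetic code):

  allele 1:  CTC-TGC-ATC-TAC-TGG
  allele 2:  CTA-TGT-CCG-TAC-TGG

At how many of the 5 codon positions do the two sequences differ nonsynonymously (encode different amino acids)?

1

Codon 1: CTC Leu / CTA Leu — synonymous.
Codon 2: TGC Cys / TGT Cys — synonymous.
Codon 3: ATC Ile / CCG Pro — nonsynonymous.
Codon 4: TAC Tyr / TAC Tyr — identical.
Codon 5: TGG Trp / TGG Trp — identical.
Nonsynonymous differences: 1.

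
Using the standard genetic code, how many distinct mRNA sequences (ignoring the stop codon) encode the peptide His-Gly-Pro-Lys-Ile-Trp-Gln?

His: 2 codons.
Gly: 4 codons.
Pro: 4 codons.
Lys: 2 codons.
Ile: 3 codons.
Trp: 1 codon.
Gln: 2 codons.
2 × 4 × 4 × 2 × 3 × 1 × 2 = 384.

384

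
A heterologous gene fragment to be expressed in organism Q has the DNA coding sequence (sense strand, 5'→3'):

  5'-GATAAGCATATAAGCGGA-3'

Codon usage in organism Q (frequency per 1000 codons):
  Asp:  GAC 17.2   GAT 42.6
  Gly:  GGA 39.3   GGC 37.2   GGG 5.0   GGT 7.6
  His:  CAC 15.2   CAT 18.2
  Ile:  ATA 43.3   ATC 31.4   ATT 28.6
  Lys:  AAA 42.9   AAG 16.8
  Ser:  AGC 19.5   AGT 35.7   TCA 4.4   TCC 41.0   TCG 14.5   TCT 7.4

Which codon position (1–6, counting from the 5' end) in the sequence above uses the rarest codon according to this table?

Codon 1 GAT (Asp): 42.6 per 1000.
Codon 2 AAG (Lys): 16.8 per 1000.
Codon 3 CAT (His): 18.2 per 1000.
Codon 4 ATA (Ile): 43.3 per 1000.
Codon 5 AGC (Ser): 19.5 per 1000.
Codon 6 GGA (Gly): 39.3 per 1000.
Lowest frequency is 16.8 at codon 2.

2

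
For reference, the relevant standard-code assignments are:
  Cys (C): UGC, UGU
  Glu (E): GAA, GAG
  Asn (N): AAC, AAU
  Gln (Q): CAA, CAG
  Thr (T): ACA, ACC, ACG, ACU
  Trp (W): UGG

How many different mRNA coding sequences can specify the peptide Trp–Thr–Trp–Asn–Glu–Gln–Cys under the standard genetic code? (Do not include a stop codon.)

64

Trp: 1 codon.
Thr: 4 codons.
Trp: 1 codon.
Asn: 2 codons.
Glu: 2 codons.
Gln: 2 codons.
Cys: 2 codons.
1 × 4 × 1 × 2 × 2 × 2 × 2 = 64.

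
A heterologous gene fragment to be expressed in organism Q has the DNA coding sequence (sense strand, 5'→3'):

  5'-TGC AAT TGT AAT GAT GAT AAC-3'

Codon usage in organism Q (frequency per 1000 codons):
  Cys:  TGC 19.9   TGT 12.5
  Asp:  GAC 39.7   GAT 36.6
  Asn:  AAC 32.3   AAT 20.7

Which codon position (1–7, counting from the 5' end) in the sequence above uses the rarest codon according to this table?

Codon 1 TGC (Cys): 19.9 per 1000.
Codon 2 AAT (Asn): 20.7 per 1000.
Codon 3 TGT (Cys): 12.5 per 1000.
Codon 4 AAT (Asn): 20.7 per 1000.
Codon 5 GAT (Asp): 36.6 per 1000.
Codon 6 GAT (Asp): 36.6 per 1000.
Codon 7 AAC (Asn): 32.3 per 1000.
Lowest frequency is 12.5 at codon 3.

3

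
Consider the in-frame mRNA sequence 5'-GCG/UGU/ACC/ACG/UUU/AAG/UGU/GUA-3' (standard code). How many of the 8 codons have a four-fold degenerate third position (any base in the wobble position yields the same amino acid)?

Codon 1 GCG (Ala): third position 4-fold.
Codon 2 UGU (Cys): third position 2-fold.
Codon 3 ACC (Thr): third position 4-fold.
Codon 4 ACG (Thr): third position 4-fold.
Codon 5 UUU (Phe): third position 2-fold.
Codon 6 AAG (Lys): third position 2-fold.
Codon 7 UGU (Cys): third position 2-fold.
Codon 8 GUA (Val): third position 4-fold.
Four-fold degenerate third positions: 4.

4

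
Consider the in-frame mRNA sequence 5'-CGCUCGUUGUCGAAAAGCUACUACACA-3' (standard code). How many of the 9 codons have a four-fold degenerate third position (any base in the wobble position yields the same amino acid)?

4

Codon 1 CGC (Arg): third position 4-fold.
Codon 2 UCG (Ser): third position 4-fold.
Codon 3 UUG (Leu): third position 2-fold.
Codon 4 UCG (Ser): third position 4-fold.
Codon 5 AAA (Lys): third position 2-fold.
Codon 6 AGC (Ser): third position 2-fold.
Codon 7 UAC (Tyr): third position 2-fold.
Codon 8 UAC (Tyr): third position 2-fold.
Codon 9 ACA (Thr): third position 4-fold.
Four-fold degenerate third positions: 4.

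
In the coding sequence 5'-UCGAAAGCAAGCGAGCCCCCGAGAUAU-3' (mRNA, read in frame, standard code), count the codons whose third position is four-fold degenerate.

4

Codon 1 UCG (Ser): third position 4-fold.
Codon 2 AAA (Lys): third position 2-fold.
Codon 3 GCA (Ala): third position 4-fold.
Codon 4 AGC (Ser): third position 2-fold.
Codon 5 GAG (Glu): third position 2-fold.
Codon 6 CCC (Pro): third position 4-fold.
Codon 7 CCG (Pro): third position 4-fold.
Codon 8 AGA (Arg): third position 2-fold.
Codon 9 UAU (Tyr): third position 2-fold.
Four-fold degenerate third positions: 4.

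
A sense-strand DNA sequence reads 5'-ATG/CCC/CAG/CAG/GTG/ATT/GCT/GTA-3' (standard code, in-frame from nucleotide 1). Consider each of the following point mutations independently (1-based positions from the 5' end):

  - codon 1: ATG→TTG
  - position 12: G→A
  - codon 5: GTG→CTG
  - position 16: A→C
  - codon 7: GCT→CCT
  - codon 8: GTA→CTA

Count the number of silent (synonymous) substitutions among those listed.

1

Codon 1: ATG (Met) → TTG (Leu) — missense.
Codon 4: CAG (Gln) → CAA (Gln) — synonymous.
Codon 5: GTG (Val) → CTG (Leu) — missense.
Codon 6: ATT (Ile) → CTT (Leu) — missense.
Codon 7: GCT (Ala) → CCT (Pro) — missense.
Codon 8: GTA (Val) → CTA (Leu) — missense.
Synonymous: 1 of 6.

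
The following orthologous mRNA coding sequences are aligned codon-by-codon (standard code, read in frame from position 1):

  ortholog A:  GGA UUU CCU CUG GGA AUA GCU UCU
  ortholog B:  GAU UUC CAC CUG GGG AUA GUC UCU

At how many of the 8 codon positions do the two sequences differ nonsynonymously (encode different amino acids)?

3

Codon 1: GGA Gly / GAU Asp — nonsynonymous.
Codon 2: UUU Phe / UUC Phe — synonymous.
Codon 3: CCU Pro / CAC His — nonsynonymous.
Codon 4: CUG Leu / CUG Leu — identical.
Codon 5: GGA Gly / GGG Gly — synonymous.
Codon 6: AUA Ile / AUA Ile — identical.
Codon 7: GCU Ala / GUC Val — nonsynonymous.
Codon 8: UCU Ser / UCU Ser — identical.
Nonsynonymous differences: 3.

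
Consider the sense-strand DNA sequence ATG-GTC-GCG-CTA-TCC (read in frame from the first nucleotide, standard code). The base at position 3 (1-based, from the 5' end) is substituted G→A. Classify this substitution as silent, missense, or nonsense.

missense

Position 3 falls in codon 1: ATG → Met.
After the substitution the codon is ATA → Ile.
Met ≠ Ile, so this is a missense mutation.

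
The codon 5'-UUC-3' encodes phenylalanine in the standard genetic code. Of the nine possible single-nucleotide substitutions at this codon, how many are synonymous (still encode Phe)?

Position 1: none → 0 synonymous.
Position 2: none → 0 synonymous.
Position 3: UUU → 1 synonymous.
Total: 0 + 0 + 1 = 1.

1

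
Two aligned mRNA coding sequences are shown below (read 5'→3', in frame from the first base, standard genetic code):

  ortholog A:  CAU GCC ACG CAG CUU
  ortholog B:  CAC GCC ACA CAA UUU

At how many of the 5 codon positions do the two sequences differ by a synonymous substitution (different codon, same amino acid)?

Codon 1: CAU His / CAC His — synonymous.
Codon 2: GCC Ala / GCC Ala — identical.
Codon 3: ACG Thr / ACA Thr — synonymous.
Codon 4: CAG Gln / CAA Gln — synonymous.
Codon 5: CUU Leu / UUU Phe — nonsynonymous.
Synonymous differences: 3.

3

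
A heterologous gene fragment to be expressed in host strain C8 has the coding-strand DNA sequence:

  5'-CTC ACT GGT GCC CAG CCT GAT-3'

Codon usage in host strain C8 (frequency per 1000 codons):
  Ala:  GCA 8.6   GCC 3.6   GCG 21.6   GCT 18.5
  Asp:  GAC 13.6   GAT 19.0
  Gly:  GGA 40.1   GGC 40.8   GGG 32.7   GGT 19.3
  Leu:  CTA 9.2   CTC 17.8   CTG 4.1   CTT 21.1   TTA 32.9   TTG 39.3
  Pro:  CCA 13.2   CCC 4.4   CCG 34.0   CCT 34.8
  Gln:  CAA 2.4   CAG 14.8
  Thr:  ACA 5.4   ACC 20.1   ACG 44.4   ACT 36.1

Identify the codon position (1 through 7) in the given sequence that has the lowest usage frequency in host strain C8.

Codon 1 CTC (Leu): 17.8 per 1000.
Codon 2 ACT (Thr): 36.1 per 1000.
Codon 3 GGT (Gly): 19.3 per 1000.
Codon 4 GCC (Ala): 3.6 per 1000.
Codon 5 CAG (Gln): 14.8 per 1000.
Codon 6 CCT (Pro): 34.8 per 1000.
Codon 7 GAT (Asp): 19.0 per 1000.
Lowest frequency is 3.6 at codon 4.

4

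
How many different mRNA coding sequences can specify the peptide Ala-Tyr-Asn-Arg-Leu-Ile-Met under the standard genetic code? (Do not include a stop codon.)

1728

Ala: 4 codons.
Tyr: 2 codons.
Asn: 2 codons.
Arg: 6 codons.
Leu: 6 codons.
Ile: 3 codons.
Met: 1 codon.
4 × 2 × 2 × 6 × 6 × 3 × 1 = 1728.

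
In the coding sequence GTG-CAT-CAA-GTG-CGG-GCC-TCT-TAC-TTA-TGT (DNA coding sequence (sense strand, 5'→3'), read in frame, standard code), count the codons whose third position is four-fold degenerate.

Codon 1 GTG (Val): third position 4-fold.
Codon 2 CAT (His): third position 2-fold.
Codon 3 CAA (Gln): third position 2-fold.
Codon 4 GTG (Val): third position 4-fold.
Codon 5 CGG (Arg): third position 4-fold.
Codon 6 GCC (Ala): third position 4-fold.
Codon 7 TCT (Ser): third position 4-fold.
Codon 8 TAC (Tyr): third position 2-fold.
Codon 9 TTA (Leu): third position 2-fold.
Codon 10 TGT (Cys): third position 2-fold.
Four-fold degenerate third positions: 5.

5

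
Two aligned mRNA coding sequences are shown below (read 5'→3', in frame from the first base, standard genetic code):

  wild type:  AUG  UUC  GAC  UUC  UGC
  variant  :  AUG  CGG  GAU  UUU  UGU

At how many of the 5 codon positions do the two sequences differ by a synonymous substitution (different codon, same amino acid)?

Codon 1: AUG Met / AUG Met — identical.
Codon 2: UUC Phe / CGG Arg — nonsynonymous.
Codon 3: GAC Asp / GAU Asp — synonymous.
Codon 4: UUC Phe / UUU Phe — synonymous.
Codon 5: UGC Cys / UGU Cys — synonymous.
Synonymous differences: 3.

3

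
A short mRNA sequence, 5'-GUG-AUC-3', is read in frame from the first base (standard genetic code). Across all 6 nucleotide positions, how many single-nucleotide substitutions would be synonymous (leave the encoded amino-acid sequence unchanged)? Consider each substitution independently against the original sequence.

Codon 1 (GUG, Val): 3 synonymous substitutions.
Codon 2 (AUC, Ile): 2 synonymous substitutions.
Total: 3 + 2 = 5.

5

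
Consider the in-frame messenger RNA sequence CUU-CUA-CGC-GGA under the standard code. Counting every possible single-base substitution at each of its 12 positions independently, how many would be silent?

13

Codon 1 (CUU, Leu): 3 synonymous substitutions.
Codon 2 (CUA, Leu): 4 synonymous substitutions.
Codon 3 (CGC, Arg): 3 synonymous substitutions.
Codon 4 (GGA, Gly): 3 synonymous substitutions.
Total: 3 + 4 + 3 + 3 = 13.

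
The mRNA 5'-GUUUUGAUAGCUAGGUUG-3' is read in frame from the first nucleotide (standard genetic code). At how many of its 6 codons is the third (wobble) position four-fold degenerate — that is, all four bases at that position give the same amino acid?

2

Codon 1 GUU (Val): third position 4-fold.
Codon 2 UUG (Leu): third position 2-fold.
Codon 3 AUA (Ile): third position 3-fold.
Codon 4 GCU (Ala): third position 4-fold.
Codon 5 AGG (Arg): third position 2-fold.
Codon 6 UUG (Leu): third position 2-fold.
Four-fold degenerate third positions: 2.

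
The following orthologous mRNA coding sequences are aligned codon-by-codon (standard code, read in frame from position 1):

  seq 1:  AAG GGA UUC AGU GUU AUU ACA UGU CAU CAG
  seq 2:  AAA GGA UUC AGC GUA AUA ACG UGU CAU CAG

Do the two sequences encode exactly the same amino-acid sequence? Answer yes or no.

yes

Codon 1: AAG Lys / AAA Lys — synonymous.
Codon 2: GGA Gly / GGA Gly — identical.
Codon 3: UUC Phe / UUC Phe — identical.
Codon 4: AGU Ser / AGC Ser — synonymous.
Codon 5: GUU Val / GUA Val — synonymous.
Codon 6: AUU Ile / AUA Ile — synonymous.
Codon 7: ACA Thr / ACG Thr — synonymous.
Codon 8: UGU Cys / UGU Cys — identical.
Codon 9: CAU His / CAU His — identical.
Codon 10: CAG Gln / CAG Gln — identical.
Nonsynonymous differences: 0 → same protein.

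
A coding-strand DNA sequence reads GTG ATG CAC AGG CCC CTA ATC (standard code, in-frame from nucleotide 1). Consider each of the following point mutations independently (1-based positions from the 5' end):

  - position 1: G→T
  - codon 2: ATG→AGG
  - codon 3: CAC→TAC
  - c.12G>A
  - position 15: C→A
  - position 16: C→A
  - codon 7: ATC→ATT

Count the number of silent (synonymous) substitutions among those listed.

Codon 1: GTG (Val) → TTG (Leu) — missense.
Codon 2: ATG (Met) → AGG (Arg) — missense.
Codon 3: CAC (His) → TAC (Tyr) — missense.
Codon 4: AGG (Arg) → AGA (Arg) — synonymous.
Codon 5: CCC (Pro) → CCA (Pro) — synonymous.
Codon 6: CTA (Leu) → ATA (Ile) — missense.
Codon 7: ATC (Ile) → ATT (Ile) — synonymous.
Synonymous: 3 of 7.

3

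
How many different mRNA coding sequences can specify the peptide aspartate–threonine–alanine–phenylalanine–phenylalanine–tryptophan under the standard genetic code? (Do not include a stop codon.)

128

Asp: 2 codons.
Thr: 4 codons.
Ala: 4 codons.
Phe: 2 codons.
Phe: 2 codons.
Trp: 1 codon.
2 × 4 × 4 × 2 × 2 × 1 = 128.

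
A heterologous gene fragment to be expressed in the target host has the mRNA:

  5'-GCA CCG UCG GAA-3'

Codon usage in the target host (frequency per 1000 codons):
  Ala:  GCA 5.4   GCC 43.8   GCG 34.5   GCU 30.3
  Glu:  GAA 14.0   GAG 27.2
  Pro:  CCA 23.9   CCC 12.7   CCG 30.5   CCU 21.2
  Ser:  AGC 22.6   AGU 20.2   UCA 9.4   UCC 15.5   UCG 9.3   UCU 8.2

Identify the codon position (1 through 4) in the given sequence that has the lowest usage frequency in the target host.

Codon 1 GCA (Ala): 5.4 per 1000.
Codon 2 CCG (Pro): 30.5 per 1000.
Codon 3 UCG (Ser): 9.3 per 1000.
Codon 4 GAA (Glu): 14.0 per 1000.
Lowest frequency is 5.4 at codon 1.

1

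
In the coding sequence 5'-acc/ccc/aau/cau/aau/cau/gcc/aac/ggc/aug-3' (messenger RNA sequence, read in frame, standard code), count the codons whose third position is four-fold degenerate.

4

Codon 1 ACC (Thr): third position 4-fold.
Codon 2 CCC (Pro): third position 4-fold.
Codon 3 AAU (Asn): third position 2-fold.
Codon 4 CAU (His): third position 2-fold.
Codon 5 AAU (Asn): third position 2-fold.
Codon 6 CAU (His): third position 2-fold.
Codon 7 GCC (Ala): third position 4-fold.
Codon 8 AAC (Asn): third position 2-fold.
Codon 9 GGC (Gly): third position 4-fold.
Codon 10 AUG (Met): third position 1-fold.
Four-fold degenerate third positions: 4.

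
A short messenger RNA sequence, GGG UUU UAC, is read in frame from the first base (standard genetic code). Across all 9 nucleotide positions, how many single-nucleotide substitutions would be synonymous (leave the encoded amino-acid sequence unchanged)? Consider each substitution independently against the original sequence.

5

Codon 1 (GGG, Gly): 3 synonymous substitutions.
Codon 2 (UUU, Phe): 1 synonymous substitution.
Codon 3 (UAC, Tyr): 1 synonymous substitution.
Total: 3 + 1 + 1 = 5.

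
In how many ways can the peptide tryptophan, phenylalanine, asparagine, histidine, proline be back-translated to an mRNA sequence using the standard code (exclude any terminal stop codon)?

32

Trp: 1 codon.
Phe: 2 codons.
Asn: 2 codons.
His: 2 codons.
Pro: 4 codons.
1 × 2 × 2 × 2 × 4 = 32.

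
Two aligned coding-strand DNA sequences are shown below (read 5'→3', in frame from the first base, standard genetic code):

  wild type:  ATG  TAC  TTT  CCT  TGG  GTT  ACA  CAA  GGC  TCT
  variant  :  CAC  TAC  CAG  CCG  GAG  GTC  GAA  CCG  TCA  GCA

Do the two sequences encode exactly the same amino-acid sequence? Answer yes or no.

Codon 1: ATG Met / CAC His — nonsynonymous.
Codon 2: TAC Tyr / TAC Tyr — identical.
Codon 3: TTT Phe / CAG Gln — nonsynonymous.
Codon 4: CCT Pro / CCG Pro — synonymous.
Codon 5: TGG Trp / GAG Glu — nonsynonymous.
Codon 6: GTT Val / GTC Val — synonymous.
Codon 7: ACA Thr / GAA Glu — nonsynonymous.
Codon 8: CAA Gln / CCG Pro — nonsynonymous.
Codon 9: GGC Gly / TCA Ser — nonsynonymous.
Codon 10: TCT Ser / GCA Ala — nonsynonymous.
Nonsynonymous differences: 7 → different protein.

no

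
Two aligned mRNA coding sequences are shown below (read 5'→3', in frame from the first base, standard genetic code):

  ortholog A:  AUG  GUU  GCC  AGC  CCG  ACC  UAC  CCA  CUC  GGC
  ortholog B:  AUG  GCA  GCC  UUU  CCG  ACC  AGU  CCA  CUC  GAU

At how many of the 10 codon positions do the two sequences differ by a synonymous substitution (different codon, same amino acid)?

Codon 1: AUG Met / AUG Met — identical.
Codon 2: GUU Val / GCA Ala — nonsynonymous.
Codon 3: GCC Ala / GCC Ala — identical.
Codon 4: AGC Ser / UUU Phe — nonsynonymous.
Codon 5: CCG Pro / CCG Pro — identical.
Codon 6: ACC Thr / ACC Thr — identical.
Codon 7: UAC Tyr / AGU Ser — nonsynonymous.
Codon 8: CCA Pro / CCA Pro — identical.
Codon 9: CUC Leu / CUC Leu — identical.
Codon 10: GGC Gly / GAU Asp — nonsynonymous.
Synonymous differences: 0.

0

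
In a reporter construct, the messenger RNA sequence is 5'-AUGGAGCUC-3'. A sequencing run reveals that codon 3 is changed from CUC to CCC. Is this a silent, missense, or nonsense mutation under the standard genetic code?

missense

Position 8 falls in codon 3: CUC → Leu.
After the substitution the codon is CCC → Pro.
Leu ≠ Pro, so this is a missense mutation.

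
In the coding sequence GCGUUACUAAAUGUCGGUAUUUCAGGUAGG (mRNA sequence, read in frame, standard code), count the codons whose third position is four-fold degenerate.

Codon 1 GCG (Ala): third position 4-fold.
Codon 2 UUA (Leu): third position 2-fold.
Codon 3 CUA (Leu): third position 4-fold.
Codon 4 AAU (Asn): third position 2-fold.
Codon 5 GUC (Val): third position 4-fold.
Codon 6 GGU (Gly): third position 4-fold.
Codon 7 AUU (Ile): third position 3-fold.
Codon 8 UCA (Ser): third position 4-fold.
Codon 9 GGU (Gly): third position 4-fold.
Codon 10 AGG (Arg): third position 2-fold.
Four-fold degenerate third positions: 6.

6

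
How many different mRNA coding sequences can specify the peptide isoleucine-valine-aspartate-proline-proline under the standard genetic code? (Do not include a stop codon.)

384

Ile: 3 codons.
Val: 4 codons.
Asp: 2 codons.
Pro: 4 codons.
Pro: 4 codons.
3 × 4 × 2 × 4 × 4 = 384.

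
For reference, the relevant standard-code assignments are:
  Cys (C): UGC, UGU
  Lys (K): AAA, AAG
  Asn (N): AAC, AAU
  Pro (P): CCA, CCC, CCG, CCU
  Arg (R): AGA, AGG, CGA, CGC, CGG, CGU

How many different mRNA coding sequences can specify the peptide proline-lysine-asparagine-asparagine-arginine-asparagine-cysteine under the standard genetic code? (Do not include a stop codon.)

Pro: 4 codons.
Lys: 2 codons.
Asn: 2 codons.
Asn: 2 codons.
Arg: 6 codons.
Asn: 2 codons.
Cys: 2 codons.
4 × 2 × 2 × 2 × 6 × 2 × 2 = 768.

768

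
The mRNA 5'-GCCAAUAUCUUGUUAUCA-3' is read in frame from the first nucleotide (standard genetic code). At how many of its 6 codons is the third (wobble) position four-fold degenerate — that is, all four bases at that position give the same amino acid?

Codon 1 GCC (Ala): third position 4-fold.
Codon 2 AAU (Asn): third position 2-fold.
Codon 3 AUC (Ile): third position 3-fold.
Codon 4 UUG (Leu): third position 2-fold.
Codon 5 UUA (Leu): third position 2-fold.
Codon 6 UCA (Ser): third position 4-fold.
Four-fold degenerate third positions: 2.

2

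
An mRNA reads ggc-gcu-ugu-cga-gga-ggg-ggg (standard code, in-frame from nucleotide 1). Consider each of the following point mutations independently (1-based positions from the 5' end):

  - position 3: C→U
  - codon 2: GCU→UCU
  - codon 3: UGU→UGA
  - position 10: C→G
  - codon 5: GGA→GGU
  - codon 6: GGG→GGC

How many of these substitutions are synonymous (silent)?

Codon 1: GGC (Gly) → GGU (Gly) — synonymous.
Codon 2: GCU (Ala) → UCU (Ser) — missense.
Codon 3: UGU (Cys) → UGA (Stop) — nonsense.
Codon 4: CGA (Arg) → GGA (Gly) — missense.
Codon 5: GGA (Gly) → GGU (Gly) — synonymous.
Codon 6: GGG (Gly) → GGC (Gly) — synonymous.
Synonymous: 3 of 6.

3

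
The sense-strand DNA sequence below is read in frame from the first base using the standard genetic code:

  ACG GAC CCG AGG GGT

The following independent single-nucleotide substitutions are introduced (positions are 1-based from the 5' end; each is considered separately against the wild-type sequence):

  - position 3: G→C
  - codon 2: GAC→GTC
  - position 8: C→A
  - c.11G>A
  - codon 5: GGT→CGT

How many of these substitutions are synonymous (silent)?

Codon 1: ACG (Thr) → ACC (Thr) — synonymous.
Codon 2: GAC (Asp) → GTC (Val) — missense.
Codon 3: CCG (Pro) → CAG (Gln) — missense.
Codon 4: AGG (Arg) → AAG (Lys) — missense.
Codon 5: GGT (Gly) → CGT (Arg) — missense.
Synonymous: 1 of 5.

1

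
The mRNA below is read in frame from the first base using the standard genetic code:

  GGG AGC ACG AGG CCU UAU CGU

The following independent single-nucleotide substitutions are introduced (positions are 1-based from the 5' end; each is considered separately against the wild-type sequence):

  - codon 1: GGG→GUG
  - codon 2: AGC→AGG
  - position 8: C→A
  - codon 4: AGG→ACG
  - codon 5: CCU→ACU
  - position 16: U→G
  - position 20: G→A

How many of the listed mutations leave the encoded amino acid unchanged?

Codon 1: GGG (Gly) → GUG (Val) — missense.
Codon 2: AGC (Ser) → AGG (Arg) — missense.
Codon 3: ACG (Thr) → AAG (Lys) — missense.
Codon 4: AGG (Arg) → ACG (Thr) — missense.
Codon 5: CCU (Pro) → ACU (Thr) — missense.
Codon 6: UAU (Tyr) → GAU (Asp) — missense.
Codon 7: CGU (Arg) → CAU (His) — missense.
Synonymous: 0 of 7.

0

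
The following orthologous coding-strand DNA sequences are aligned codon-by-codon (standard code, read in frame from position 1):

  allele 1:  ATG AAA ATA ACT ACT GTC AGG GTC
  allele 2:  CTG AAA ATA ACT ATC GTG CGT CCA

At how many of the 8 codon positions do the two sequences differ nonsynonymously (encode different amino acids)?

3

Codon 1: ATG Met / CTG Leu — nonsynonymous.
Codon 2: AAA Lys / AAA Lys — identical.
Codon 3: ATA Ile / ATA Ile — identical.
Codon 4: ACT Thr / ACT Thr — identical.
Codon 5: ACT Thr / ATC Ile — nonsynonymous.
Codon 6: GTC Val / GTG Val — synonymous.
Codon 7: AGG Arg / CGT Arg — synonymous.
Codon 8: GTC Val / CCA Pro — nonsynonymous.
Nonsynonymous differences: 3.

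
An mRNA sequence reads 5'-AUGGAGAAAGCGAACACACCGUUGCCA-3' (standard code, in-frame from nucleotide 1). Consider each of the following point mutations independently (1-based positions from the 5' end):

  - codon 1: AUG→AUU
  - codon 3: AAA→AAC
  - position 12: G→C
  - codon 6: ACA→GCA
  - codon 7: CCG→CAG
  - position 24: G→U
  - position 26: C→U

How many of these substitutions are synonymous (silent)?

1

Codon 1: AUG (Met) → AUU (Ile) — missense.
Codon 3: AAA (Lys) → AAC (Asn) — missense.
Codon 4: GCG (Ala) → GCC (Ala) — synonymous.
Codon 6: ACA (Thr) → GCA (Ala) — missense.
Codon 7: CCG (Pro) → CAG (Gln) — missense.
Codon 8: UUG (Leu) → UUU (Phe) — missense.
Codon 9: CCA (Pro) → CUA (Leu) — missense.
Synonymous: 1 of 7.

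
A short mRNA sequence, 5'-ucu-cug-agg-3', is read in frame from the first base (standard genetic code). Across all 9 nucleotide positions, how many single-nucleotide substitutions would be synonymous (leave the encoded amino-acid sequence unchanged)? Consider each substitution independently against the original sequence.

9

Codon 1 (UCU, Ser): 3 synonymous substitutions.
Codon 2 (CUG, Leu): 4 synonymous substitutions.
Codon 3 (AGG, Arg): 2 synonymous substitutions.
Total: 3 + 4 + 2 = 9.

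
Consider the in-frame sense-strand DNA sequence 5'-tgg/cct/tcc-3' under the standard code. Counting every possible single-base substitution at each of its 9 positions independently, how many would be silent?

Codon 1 (TGG, Trp): 0 synonymous substitutions.
Codon 2 (CCT, Pro): 3 synonymous substitutions.
Codon 3 (TCC, Ser): 3 synonymous substitutions.
Total: 0 + 3 + 3 = 6.

6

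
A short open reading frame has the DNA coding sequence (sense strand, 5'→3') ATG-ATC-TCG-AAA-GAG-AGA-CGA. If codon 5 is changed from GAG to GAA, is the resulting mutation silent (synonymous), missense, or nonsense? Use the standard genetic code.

Position 15 falls in codon 5: GAG → Glu.
After the substitution the codon is GAA → Glu.
Both encode Glu, so the change is synonymous.

silent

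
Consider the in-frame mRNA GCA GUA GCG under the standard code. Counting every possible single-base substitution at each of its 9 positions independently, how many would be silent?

9

Codon 1 (GCA, Ala): 3 synonymous substitutions.
Codon 2 (GUA, Val): 3 synonymous substitutions.
Codon 3 (GCG, Ala): 3 synonymous substitutions.
Total: 3 + 3 + 3 = 9.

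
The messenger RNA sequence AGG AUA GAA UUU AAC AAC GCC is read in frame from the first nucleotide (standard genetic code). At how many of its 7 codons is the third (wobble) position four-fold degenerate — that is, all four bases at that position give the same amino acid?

1

Codon 1 AGG (Arg): third position 2-fold.
Codon 2 AUA (Ile): third position 3-fold.
Codon 3 GAA (Glu): third position 2-fold.
Codon 4 UUU (Phe): third position 2-fold.
Codon 5 AAC (Asn): third position 2-fold.
Codon 6 AAC (Asn): third position 2-fold.
Codon 7 GCC (Ala): third position 4-fold.
Four-fold degenerate third positions: 1.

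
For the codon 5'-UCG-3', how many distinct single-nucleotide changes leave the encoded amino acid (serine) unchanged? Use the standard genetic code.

Position 1: none → 0 synonymous.
Position 2: none → 0 synonymous.
Position 3: UCU, UCC, UCA → 3 synonymous.
Total: 0 + 0 + 3 = 3.

3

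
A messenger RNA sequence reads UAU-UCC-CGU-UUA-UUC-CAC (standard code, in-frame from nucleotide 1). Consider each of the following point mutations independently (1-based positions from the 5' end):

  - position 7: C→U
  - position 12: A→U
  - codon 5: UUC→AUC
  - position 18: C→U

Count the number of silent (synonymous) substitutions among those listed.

Codon 3: CGU (Arg) → UGU (Cys) — missense.
Codon 4: UUA (Leu) → UUU (Phe) — missense.
Codon 5: UUC (Phe) → AUC (Ile) — missense.
Codon 6: CAC (His) → CAU (His) — synonymous.
Synonymous: 1 of 4.

1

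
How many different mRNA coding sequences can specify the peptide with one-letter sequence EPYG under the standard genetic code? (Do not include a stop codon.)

Glu: 2 codons.
Pro: 4 codons.
Tyr: 2 codons.
Gly: 4 codons.
2 × 4 × 2 × 4 = 64.

64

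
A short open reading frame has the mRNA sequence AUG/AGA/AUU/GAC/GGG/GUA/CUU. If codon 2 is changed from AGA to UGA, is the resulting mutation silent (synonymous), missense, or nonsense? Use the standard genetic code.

Position 4 falls in codon 2: AGA → Arg.
After the substitution the codon is UGA → Stop.
The new codon is a stop codon, so this is a nonsense mutation.

nonsense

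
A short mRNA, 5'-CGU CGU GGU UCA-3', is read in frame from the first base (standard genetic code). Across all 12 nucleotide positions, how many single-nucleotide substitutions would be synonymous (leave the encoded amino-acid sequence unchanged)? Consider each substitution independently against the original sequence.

12

Codon 1 (CGU, Arg): 3 synonymous substitutions.
Codon 2 (CGU, Arg): 3 synonymous substitutions.
Codon 3 (GGU, Gly): 3 synonymous substitutions.
Codon 4 (UCA, Ser): 3 synonymous substitutions.
Total: 3 + 3 + 3 + 3 = 12.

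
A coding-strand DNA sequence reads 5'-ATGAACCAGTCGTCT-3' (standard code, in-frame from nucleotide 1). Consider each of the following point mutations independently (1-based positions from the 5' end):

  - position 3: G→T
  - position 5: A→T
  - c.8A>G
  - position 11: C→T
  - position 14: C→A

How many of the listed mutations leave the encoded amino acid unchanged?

0

Codon 1: ATG (Met) → ATT (Ile) — missense.
Codon 2: AAC (Asn) → ATC (Ile) — missense.
Codon 3: CAG (Gln) → CGG (Arg) — missense.
Codon 4: TCG (Ser) → TTG (Leu) — missense.
Codon 5: TCT (Ser) → TAT (Tyr) — missense.
Synonymous: 0 of 5.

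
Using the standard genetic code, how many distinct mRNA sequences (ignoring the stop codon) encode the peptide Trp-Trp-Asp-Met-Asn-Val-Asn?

Trp: 1 codon.
Trp: 1 codon.
Asp: 2 codons.
Met: 1 codon.
Asn: 2 codons.
Val: 4 codons.
Asn: 2 codons.
1 × 1 × 2 × 1 × 2 × 4 × 2 = 32.

32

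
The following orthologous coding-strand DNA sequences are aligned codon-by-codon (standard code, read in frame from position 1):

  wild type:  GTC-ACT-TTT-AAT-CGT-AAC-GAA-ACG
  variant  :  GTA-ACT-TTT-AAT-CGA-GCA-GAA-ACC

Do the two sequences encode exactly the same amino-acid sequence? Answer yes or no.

no

Codon 1: GTC Val / GTA Val — synonymous.
Codon 2: ACT Thr / ACT Thr — identical.
Codon 3: TTT Phe / TTT Phe — identical.
Codon 4: AAT Asn / AAT Asn — identical.
Codon 5: CGT Arg / CGA Arg — synonymous.
Codon 6: AAC Asn / GCA Ala — nonsynonymous.
Codon 7: GAA Glu / GAA Glu — identical.
Codon 8: ACG Thr / ACC Thr — synonymous.
Nonsynonymous differences: 1 → different protein.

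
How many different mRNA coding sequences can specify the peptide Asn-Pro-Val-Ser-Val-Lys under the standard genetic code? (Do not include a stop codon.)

Asn: 2 codons.
Pro: 4 codons.
Val: 4 codons.
Ser: 6 codons.
Val: 4 codons.
Lys: 2 codons.
2 × 4 × 4 × 6 × 4 × 2 = 1536.

1536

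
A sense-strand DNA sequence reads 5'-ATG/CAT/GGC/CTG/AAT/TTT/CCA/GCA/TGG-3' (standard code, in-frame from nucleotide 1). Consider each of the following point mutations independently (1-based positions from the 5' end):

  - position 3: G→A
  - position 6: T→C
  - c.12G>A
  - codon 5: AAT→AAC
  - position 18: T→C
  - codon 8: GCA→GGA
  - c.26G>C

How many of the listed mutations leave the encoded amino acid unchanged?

4

Codon 1: ATG (Met) → ATA (Ile) — missense.
Codon 2: CAT (His) → CAC (His) — synonymous.
Codon 4: CTG (Leu) → CTA (Leu) — synonymous.
Codon 5: AAT (Asn) → AAC (Asn) — synonymous.
Codon 6: TTT (Phe) → TTC (Phe) — synonymous.
Codon 8: GCA (Ala) → GGA (Gly) — missense.
Codon 9: TGG (Trp) → TCG (Ser) — missense.
Synonymous: 4 of 7.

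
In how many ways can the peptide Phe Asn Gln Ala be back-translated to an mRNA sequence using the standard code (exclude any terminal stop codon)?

32

Phe: 2 codons.
Asn: 2 codons.
Gln: 2 codons.
Ala: 4 codons.
2 × 2 × 2 × 4 = 32.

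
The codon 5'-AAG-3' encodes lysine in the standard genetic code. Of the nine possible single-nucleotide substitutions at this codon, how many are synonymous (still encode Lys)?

Position 1: none → 0 synonymous.
Position 2: none → 0 synonymous.
Position 3: AAA → 1 synonymous.
Total: 0 + 0 + 1 = 1.

1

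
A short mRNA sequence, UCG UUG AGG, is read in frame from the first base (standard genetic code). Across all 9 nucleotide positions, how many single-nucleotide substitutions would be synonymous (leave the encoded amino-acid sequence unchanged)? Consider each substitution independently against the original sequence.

Codon 1 (UCG, Ser): 3 synonymous substitutions.
Codon 2 (UUG, Leu): 2 synonymous substitutions.
Codon 3 (AGG, Arg): 2 synonymous substitutions.
Total: 3 + 2 + 2 = 7.

7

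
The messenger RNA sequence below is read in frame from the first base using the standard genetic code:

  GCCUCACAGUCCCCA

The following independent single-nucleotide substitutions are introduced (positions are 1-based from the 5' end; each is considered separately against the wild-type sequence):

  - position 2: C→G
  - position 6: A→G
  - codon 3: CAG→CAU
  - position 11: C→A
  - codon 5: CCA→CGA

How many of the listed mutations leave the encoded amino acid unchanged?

1

Codon 1: GCC (Ala) → GGC (Gly) — missense.
Codon 2: UCA (Ser) → UCG (Ser) — synonymous.
Codon 3: CAG (Gln) → CAU (His) — missense.
Codon 4: UCC (Ser) → UAC (Tyr) — missense.
Codon 5: CCA (Pro) → CGA (Arg) — missense.
Synonymous: 1 of 5.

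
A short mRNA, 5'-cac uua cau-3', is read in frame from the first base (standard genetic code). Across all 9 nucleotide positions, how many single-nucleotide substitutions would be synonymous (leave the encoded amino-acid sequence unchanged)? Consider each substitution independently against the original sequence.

Codon 1 (CAC, His): 1 synonymous substitution.
Codon 2 (UUA, Leu): 2 synonymous substitutions.
Codon 3 (CAU, His): 1 synonymous substitution.
Total: 1 + 2 + 1 = 4.

4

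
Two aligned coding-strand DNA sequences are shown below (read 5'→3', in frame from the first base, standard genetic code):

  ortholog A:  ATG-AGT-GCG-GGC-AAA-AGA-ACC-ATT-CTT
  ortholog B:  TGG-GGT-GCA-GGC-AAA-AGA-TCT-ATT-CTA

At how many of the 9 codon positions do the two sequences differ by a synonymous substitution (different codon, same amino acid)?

Codon 1: ATG Met / TGG Trp — nonsynonymous.
Codon 2: AGT Ser / GGT Gly — nonsynonymous.
Codon 3: GCG Ala / GCA Ala — synonymous.
Codon 4: GGC Gly / GGC Gly — identical.
Codon 5: AAA Lys / AAA Lys — identical.
Codon 6: AGA Arg / AGA Arg — identical.
Codon 7: ACC Thr / TCT Ser — nonsynonymous.
Codon 8: ATT Ile / ATT Ile — identical.
Codon 9: CTT Leu / CTA Leu — synonymous.
Synonymous differences: 2.

2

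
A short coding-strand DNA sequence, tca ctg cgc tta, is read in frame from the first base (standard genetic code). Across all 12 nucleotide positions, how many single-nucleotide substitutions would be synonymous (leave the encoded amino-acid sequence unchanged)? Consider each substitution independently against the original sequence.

12

Codon 1 (TCA, Ser): 3 synonymous substitutions.
Codon 2 (CTG, Leu): 4 synonymous substitutions.
Codon 3 (CGC, Arg): 3 synonymous substitutions.
Codon 4 (TTA, Leu): 2 synonymous substitutions.
Total: 3 + 4 + 3 + 2 = 12.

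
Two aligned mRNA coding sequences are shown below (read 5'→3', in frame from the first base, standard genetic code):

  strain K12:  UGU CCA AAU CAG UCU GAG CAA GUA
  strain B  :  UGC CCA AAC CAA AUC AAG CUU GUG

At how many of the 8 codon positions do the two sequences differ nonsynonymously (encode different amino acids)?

Codon 1: UGU Cys / UGC Cys — synonymous.
Codon 2: CCA Pro / CCA Pro — identical.
Codon 3: AAU Asn / AAC Asn — synonymous.
Codon 4: CAG Gln / CAA Gln — synonymous.
Codon 5: UCU Ser / AUC Ile — nonsynonymous.
Codon 6: GAG Glu / AAG Lys — nonsynonymous.
Codon 7: CAA Gln / CUU Leu — nonsynonymous.
Codon 8: GUA Val / GUG Val — synonymous.
Nonsynonymous differences: 3.

3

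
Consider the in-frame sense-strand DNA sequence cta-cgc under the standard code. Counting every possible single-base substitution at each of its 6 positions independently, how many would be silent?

7

Codon 1 (CTA, Leu): 4 synonymous substitutions.
Codon 2 (CGC, Arg): 3 synonymous substitutions.
Total: 4 + 3 = 7.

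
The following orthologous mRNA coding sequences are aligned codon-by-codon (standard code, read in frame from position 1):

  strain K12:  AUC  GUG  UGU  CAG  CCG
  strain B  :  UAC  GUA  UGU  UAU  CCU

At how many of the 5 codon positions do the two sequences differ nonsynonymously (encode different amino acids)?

Codon 1: AUC Ile / UAC Tyr — nonsynonymous.
Codon 2: GUG Val / GUA Val — synonymous.
Codon 3: UGU Cys / UGU Cys — identical.
Codon 4: CAG Gln / UAU Tyr — nonsynonymous.
Codon 5: CCG Pro / CCU Pro — synonymous.
Nonsynonymous differences: 2.

2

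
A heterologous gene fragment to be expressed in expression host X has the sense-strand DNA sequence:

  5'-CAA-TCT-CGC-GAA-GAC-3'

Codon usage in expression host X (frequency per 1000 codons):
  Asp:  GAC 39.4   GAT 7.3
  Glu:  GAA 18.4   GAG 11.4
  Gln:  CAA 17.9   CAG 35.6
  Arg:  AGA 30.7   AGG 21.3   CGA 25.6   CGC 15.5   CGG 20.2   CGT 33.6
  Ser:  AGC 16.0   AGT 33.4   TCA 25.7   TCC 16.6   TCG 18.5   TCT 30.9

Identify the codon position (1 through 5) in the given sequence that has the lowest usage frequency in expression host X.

Codon 1 CAA (Gln): 17.9 per 1000.
Codon 2 TCT (Ser): 30.9 per 1000.
Codon 3 CGC (Arg): 15.5 per 1000.
Codon 4 GAA (Glu): 18.4 per 1000.
Codon 5 GAC (Asp): 39.4 per 1000.
Lowest frequency is 15.5 at codon 3.

3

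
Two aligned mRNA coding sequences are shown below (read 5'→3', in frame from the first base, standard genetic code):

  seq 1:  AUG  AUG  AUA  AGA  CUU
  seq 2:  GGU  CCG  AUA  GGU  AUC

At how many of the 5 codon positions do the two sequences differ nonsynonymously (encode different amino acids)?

4

Codon 1: AUG Met / GGU Gly — nonsynonymous.
Codon 2: AUG Met / CCG Pro — nonsynonymous.
Codon 3: AUA Ile / AUA Ile — identical.
Codon 4: AGA Arg / GGU Gly — nonsynonymous.
Codon 5: CUU Leu / AUC Ile — nonsynonymous.
Nonsynonymous differences: 4.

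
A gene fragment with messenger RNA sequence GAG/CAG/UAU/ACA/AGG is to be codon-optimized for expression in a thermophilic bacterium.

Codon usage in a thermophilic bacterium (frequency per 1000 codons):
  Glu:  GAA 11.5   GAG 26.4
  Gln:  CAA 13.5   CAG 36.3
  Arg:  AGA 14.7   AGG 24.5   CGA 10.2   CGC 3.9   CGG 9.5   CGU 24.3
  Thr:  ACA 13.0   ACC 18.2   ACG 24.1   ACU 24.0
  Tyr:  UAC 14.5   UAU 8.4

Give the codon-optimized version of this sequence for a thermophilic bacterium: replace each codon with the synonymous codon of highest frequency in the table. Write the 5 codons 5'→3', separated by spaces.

Codon 1 (Glu): best is GAG at 26.4.
Codon 2 (Gln): best is CAG at 36.3.
Codon 3 (Tyr): best is UAC at 14.5.
Codon 4 (Thr): best is ACG at 24.1.
Codon 5 (Arg): best is AGG at 24.5.

GAG CAG UAC ACG AGG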